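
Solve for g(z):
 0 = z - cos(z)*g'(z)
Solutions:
 g(z) = C1 + Integral(z/cos(z), z)


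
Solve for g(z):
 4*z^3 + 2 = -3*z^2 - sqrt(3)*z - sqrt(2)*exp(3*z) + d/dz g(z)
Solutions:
 g(z) = C1 + z^4 + z^3 + sqrt(3)*z^2/2 + 2*z + sqrt(2)*exp(3*z)/3


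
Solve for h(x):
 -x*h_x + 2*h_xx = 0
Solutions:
 h(x) = C1 + C2*erfi(x/2)


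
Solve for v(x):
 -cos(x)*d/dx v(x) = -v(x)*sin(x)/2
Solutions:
 v(x) = C1/sqrt(cos(x))


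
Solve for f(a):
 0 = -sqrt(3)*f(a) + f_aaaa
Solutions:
 f(a) = C1*exp(-3^(1/8)*a) + C2*exp(3^(1/8)*a) + C3*sin(3^(1/8)*a) + C4*cos(3^(1/8)*a)


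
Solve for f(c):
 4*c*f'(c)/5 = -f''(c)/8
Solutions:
 f(c) = C1 + C2*erf(4*sqrt(5)*c/5)


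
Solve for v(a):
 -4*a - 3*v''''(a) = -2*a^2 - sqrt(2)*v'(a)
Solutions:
 v(a) = C1 + C4*exp(2^(1/6)*3^(2/3)*a/3) - sqrt(2)*a^3/3 + sqrt(2)*a^2 + (C2*sin(6^(1/6)*a/2) + C3*cos(6^(1/6)*a/2))*exp(-2^(1/6)*3^(2/3)*a/6)


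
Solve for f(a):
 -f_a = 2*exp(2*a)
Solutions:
 f(a) = C1 - exp(2*a)


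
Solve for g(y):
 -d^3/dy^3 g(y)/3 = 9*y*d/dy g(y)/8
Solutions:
 g(y) = C1 + Integral(C2*airyai(-3*y/2) + C3*airybi(-3*y/2), y)


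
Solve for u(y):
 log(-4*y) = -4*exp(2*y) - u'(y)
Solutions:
 u(y) = C1 - y*log(-y) + y*(1 - 2*log(2)) - 2*exp(2*y)


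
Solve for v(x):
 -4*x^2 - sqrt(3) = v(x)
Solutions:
 v(x) = -4*x^2 - sqrt(3)


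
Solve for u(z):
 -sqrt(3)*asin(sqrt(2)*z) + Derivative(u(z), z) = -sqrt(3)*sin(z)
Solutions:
 u(z) = C1 + sqrt(3)*(z*asin(sqrt(2)*z) + sqrt(2)*sqrt(1 - 2*z^2)/2) + sqrt(3)*cos(z)


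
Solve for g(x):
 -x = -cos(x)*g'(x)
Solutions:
 g(x) = C1 + Integral(x/cos(x), x)


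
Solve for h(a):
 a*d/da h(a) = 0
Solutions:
 h(a) = C1


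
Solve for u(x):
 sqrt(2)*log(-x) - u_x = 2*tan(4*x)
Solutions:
 u(x) = C1 + sqrt(2)*x*(log(-x) - 1) + log(cos(4*x))/2


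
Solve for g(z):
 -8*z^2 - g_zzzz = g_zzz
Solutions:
 g(z) = C1 + C2*z + C3*z^2 + C4*exp(-z) - 2*z^5/15 + 2*z^4/3 - 8*z^3/3


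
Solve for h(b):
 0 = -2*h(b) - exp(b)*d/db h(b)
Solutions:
 h(b) = C1*exp(2*exp(-b))


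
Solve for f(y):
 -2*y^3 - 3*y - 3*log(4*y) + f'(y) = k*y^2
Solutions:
 f(y) = C1 + k*y^3/3 + y^4/2 + 3*y^2/2 + 3*y*log(y) - 3*y + y*log(64)


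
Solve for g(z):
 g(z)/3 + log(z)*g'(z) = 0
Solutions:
 g(z) = C1*exp(-li(z)/3)


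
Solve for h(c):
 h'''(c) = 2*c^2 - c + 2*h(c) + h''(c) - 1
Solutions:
 h(c) = C1*exp(c*(-(3*sqrt(87) + 28)^(1/3) - 1/(3*sqrt(87) + 28)^(1/3) + 2)/6)*sin(sqrt(3)*c*(-(3*sqrt(87) + 28)^(1/3) + (3*sqrt(87) + 28)^(-1/3))/6) + C2*exp(c*(-(3*sqrt(87) + 28)^(1/3) - 1/(3*sqrt(87) + 28)^(1/3) + 2)/6)*cos(sqrt(3)*c*(-(3*sqrt(87) + 28)^(1/3) + (3*sqrt(87) + 28)^(-1/3))/6) + C3*exp(c*((3*sqrt(87) + 28)^(-1/3) + 1 + (3*sqrt(87) + 28)^(1/3))/3) - c^2 + c/2 + 3/2


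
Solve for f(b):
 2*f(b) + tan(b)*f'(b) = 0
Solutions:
 f(b) = C1/sin(b)^2


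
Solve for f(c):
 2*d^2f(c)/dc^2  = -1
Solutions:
 f(c) = C1 + C2*c - c^2/4


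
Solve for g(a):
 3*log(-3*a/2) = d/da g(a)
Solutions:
 g(a) = C1 + 3*a*log(-a) + 3*a*(-1 - log(2) + log(3))


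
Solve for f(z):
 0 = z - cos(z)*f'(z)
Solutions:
 f(z) = C1 + Integral(z/cos(z), z)


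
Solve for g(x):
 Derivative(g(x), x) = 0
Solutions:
 g(x) = C1


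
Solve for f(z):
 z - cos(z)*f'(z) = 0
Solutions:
 f(z) = C1 + Integral(z/cos(z), z)


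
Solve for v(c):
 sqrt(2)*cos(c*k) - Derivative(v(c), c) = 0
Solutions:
 v(c) = C1 + sqrt(2)*sin(c*k)/k


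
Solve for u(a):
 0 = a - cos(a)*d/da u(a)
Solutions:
 u(a) = C1 + Integral(a/cos(a), a)


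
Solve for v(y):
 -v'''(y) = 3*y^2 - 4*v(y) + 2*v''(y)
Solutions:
 v(y) = C1*exp(-y*(2*2^(2/3)/(3*sqrt(57) + 23)^(1/3) + 4 + 2^(1/3)*(3*sqrt(57) + 23)^(1/3))/6)*sin(2^(1/3)*sqrt(3)*y*(-(3*sqrt(57) + 23)^(1/3) + 2*2^(1/3)/(3*sqrt(57) + 23)^(1/3))/6) + C2*exp(-y*(2*2^(2/3)/(3*sqrt(57) + 23)^(1/3) + 4 + 2^(1/3)*(3*sqrt(57) + 23)^(1/3))/6)*cos(2^(1/3)*sqrt(3)*y*(-(3*sqrt(57) + 23)^(1/3) + 2*2^(1/3)/(3*sqrt(57) + 23)^(1/3))/6) + C3*exp(y*(-2 + 2*2^(2/3)/(3*sqrt(57) + 23)^(1/3) + 2^(1/3)*(3*sqrt(57) + 23)^(1/3))/3) + 3*y^2/4 + 3/4


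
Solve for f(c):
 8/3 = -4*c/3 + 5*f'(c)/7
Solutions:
 f(c) = C1 + 14*c^2/15 + 56*c/15


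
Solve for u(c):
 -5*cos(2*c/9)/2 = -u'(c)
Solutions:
 u(c) = C1 + 45*sin(2*c/9)/4


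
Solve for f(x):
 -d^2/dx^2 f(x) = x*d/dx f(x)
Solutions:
 f(x) = C1 + C2*erf(sqrt(2)*x/2)


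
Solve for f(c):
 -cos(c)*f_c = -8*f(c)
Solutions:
 f(c) = C1*(sin(c)^4 + 4*sin(c)^3 + 6*sin(c)^2 + 4*sin(c) + 1)/(sin(c)^4 - 4*sin(c)^3 + 6*sin(c)^2 - 4*sin(c) + 1)


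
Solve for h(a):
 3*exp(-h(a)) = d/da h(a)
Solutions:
 h(a) = log(C1 + 3*a)


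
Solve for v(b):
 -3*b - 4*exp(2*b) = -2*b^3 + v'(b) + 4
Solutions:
 v(b) = C1 + b^4/2 - 3*b^2/2 - 4*b - 2*exp(2*b)


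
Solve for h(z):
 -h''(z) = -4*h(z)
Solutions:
 h(z) = C1*exp(-2*z) + C2*exp(2*z)


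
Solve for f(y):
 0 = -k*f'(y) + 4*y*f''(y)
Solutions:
 f(y) = C1 + y^(re(k)/4 + 1)*(C2*sin(log(y)*Abs(im(k))/4) + C3*cos(log(y)*im(k)/4))


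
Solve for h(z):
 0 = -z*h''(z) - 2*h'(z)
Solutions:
 h(z) = C1 + C2/z


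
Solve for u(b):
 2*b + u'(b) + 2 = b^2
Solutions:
 u(b) = C1 + b^3/3 - b^2 - 2*b


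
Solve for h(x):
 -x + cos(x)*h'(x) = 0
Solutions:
 h(x) = C1 + Integral(x/cos(x), x)


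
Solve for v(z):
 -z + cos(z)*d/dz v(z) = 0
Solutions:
 v(z) = C1 + Integral(z/cos(z), z)


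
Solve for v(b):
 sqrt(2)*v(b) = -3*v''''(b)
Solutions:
 v(b) = (C1*sin(2^(5/8)*3^(3/4)*b/6) + C2*cos(2^(5/8)*3^(3/4)*b/6))*exp(-2^(5/8)*3^(3/4)*b/6) + (C3*sin(2^(5/8)*3^(3/4)*b/6) + C4*cos(2^(5/8)*3^(3/4)*b/6))*exp(2^(5/8)*3^(3/4)*b/6)


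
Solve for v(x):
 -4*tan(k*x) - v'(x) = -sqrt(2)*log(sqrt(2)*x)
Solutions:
 v(x) = C1 + sqrt(2)*x*(log(x) - 1) + sqrt(2)*x*log(2)/2 - 4*Piecewise((-log(cos(k*x))/k, Ne(k, 0)), (0, True))


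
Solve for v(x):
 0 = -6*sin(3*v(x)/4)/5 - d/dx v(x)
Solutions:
 6*x/5 + 2*log(cos(3*v(x)/4) - 1)/3 - 2*log(cos(3*v(x)/4) + 1)/3 = C1


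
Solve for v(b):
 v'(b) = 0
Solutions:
 v(b) = C1


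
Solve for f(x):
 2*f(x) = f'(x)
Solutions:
 f(x) = C1*exp(2*x)


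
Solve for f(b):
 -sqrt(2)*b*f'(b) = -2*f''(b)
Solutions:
 f(b) = C1 + C2*erfi(2^(1/4)*b/2)


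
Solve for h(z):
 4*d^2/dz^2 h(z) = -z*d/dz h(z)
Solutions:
 h(z) = C1 + C2*erf(sqrt(2)*z/4)


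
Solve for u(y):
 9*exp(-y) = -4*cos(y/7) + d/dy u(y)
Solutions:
 u(y) = C1 + 28*sin(y/7) - 9*exp(-y)


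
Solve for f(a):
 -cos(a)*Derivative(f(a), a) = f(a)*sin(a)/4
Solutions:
 f(a) = C1*cos(a)^(1/4)


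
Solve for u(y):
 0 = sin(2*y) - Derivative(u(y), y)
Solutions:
 u(y) = C1 - cos(2*y)/2


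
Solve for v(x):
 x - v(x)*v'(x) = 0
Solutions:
 v(x) = -sqrt(C1 + x^2)
 v(x) = sqrt(C1 + x^2)


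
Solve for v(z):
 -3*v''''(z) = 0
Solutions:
 v(z) = C1 + C2*z + C3*z^2 + C4*z^3


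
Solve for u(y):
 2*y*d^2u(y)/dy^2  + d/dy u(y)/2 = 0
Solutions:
 u(y) = C1 + C2*y^(3/4)


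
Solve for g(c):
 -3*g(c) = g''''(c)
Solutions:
 g(c) = (C1*sin(sqrt(2)*3^(1/4)*c/2) + C2*cos(sqrt(2)*3^(1/4)*c/2))*exp(-sqrt(2)*3^(1/4)*c/2) + (C3*sin(sqrt(2)*3^(1/4)*c/2) + C4*cos(sqrt(2)*3^(1/4)*c/2))*exp(sqrt(2)*3^(1/4)*c/2)


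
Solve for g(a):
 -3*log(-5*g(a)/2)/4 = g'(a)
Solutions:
 4*Integral(1/(log(-_y) - log(2) + log(5)), (_y, g(a)))/3 = C1 - a


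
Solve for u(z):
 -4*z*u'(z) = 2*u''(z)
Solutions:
 u(z) = C1 + C2*erf(z)


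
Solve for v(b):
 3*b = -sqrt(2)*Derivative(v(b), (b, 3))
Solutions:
 v(b) = C1 + C2*b + C3*b^2 - sqrt(2)*b^4/16


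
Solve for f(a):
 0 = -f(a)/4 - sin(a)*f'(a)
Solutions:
 f(a) = C1*(cos(a) + 1)^(1/8)/(cos(a) - 1)^(1/8)


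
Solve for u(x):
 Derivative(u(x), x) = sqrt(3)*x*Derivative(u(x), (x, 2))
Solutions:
 u(x) = C1 + C2*x^(sqrt(3)/3 + 1)


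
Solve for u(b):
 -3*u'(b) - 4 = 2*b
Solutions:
 u(b) = C1 - b^2/3 - 4*b/3


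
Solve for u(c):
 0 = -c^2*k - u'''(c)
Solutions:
 u(c) = C1 + C2*c + C3*c^2 - c^5*k/60


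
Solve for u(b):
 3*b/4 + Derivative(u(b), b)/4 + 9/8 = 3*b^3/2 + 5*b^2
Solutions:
 u(b) = C1 + 3*b^4/2 + 20*b^3/3 - 3*b^2/2 - 9*b/2


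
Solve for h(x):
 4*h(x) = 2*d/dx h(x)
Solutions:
 h(x) = C1*exp(2*x)


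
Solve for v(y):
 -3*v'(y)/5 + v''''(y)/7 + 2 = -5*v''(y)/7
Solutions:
 v(y) = C1 + C2*exp(-y*(-50*90^(1/3)/(189 + sqrt(73221))^(1/3) + 300^(1/3)*(189 + sqrt(73221))^(1/3))/60)*sin(10^(1/3)*3^(1/6)*y*(150/(189 + sqrt(73221))^(1/3) + 10^(1/3)*3^(2/3)*(189 + sqrt(73221))^(1/3))/60) + C3*exp(-y*(-50*90^(1/3)/(189 + sqrt(73221))^(1/3) + 300^(1/3)*(189 + sqrt(73221))^(1/3))/60)*cos(10^(1/3)*3^(1/6)*y*(150/(189 + sqrt(73221))^(1/3) + 10^(1/3)*3^(2/3)*(189 + sqrt(73221))^(1/3))/60) + C4*exp(y*(-50*90^(1/3)/(189 + sqrt(73221))^(1/3) + 300^(1/3)*(189 + sqrt(73221))^(1/3))/30) + 10*y/3


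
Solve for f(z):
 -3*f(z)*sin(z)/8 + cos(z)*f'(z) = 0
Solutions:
 f(z) = C1/cos(z)^(3/8)


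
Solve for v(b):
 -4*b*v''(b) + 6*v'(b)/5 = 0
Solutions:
 v(b) = C1 + C2*b^(13/10)


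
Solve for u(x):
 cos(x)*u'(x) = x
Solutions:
 u(x) = C1 + Integral(x/cos(x), x)


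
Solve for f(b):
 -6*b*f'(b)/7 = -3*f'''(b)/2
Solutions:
 f(b) = C1 + Integral(C2*airyai(14^(2/3)*b/7) + C3*airybi(14^(2/3)*b/7), b)


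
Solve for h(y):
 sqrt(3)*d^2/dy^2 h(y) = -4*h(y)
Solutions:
 h(y) = C1*sin(2*3^(3/4)*y/3) + C2*cos(2*3^(3/4)*y/3)


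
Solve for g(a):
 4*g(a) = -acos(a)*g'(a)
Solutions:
 g(a) = C1*exp(-4*Integral(1/acos(a), a))


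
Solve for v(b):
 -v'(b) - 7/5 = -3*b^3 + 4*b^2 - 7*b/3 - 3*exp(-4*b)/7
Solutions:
 v(b) = C1 + 3*b^4/4 - 4*b^3/3 + 7*b^2/6 - 7*b/5 - 3*exp(-4*b)/28


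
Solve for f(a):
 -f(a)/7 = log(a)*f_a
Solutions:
 f(a) = C1*exp(-li(a)/7)


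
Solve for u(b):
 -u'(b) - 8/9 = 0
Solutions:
 u(b) = C1 - 8*b/9


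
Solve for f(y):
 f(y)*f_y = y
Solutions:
 f(y) = -sqrt(C1 + y^2)
 f(y) = sqrt(C1 + y^2)


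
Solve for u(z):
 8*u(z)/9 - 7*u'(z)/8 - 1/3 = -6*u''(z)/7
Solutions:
 u(z) = (C1*sin(sqrt(64407)*z/288) + C2*cos(sqrt(64407)*z/288))*exp(49*z/96) + 3/8


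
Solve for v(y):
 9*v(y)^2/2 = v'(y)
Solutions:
 v(y) = -2/(C1 + 9*y)


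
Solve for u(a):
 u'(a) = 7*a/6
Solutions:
 u(a) = C1 + 7*a^2/12


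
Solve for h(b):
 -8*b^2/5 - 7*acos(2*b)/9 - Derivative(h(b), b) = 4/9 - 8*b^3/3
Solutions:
 h(b) = C1 + 2*b^4/3 - 8*b^3/15 - 7*b*acos(2*b)/9 - 4*b/9 + 7*sqrt(1 - 4*b^2)/18


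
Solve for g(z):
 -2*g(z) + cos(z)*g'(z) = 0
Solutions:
 g(z) = C1*(sin(z) + 1)/(sin(z) - 1)


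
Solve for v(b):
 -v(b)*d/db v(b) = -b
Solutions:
 v(b) = -sqrt(C1 + b^2)
 v(b) = sqrt(C1 + b^2)


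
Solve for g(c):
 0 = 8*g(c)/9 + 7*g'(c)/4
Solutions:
 g(c) = C1*exp(-32*c/63)


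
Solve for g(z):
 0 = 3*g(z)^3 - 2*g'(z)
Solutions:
 g(z) = -sqrt(-1/(C1 + 3*z))
 g(z) = sqrt(-1/(C1 + 3*z))


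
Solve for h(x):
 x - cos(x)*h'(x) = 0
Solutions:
 h(x) = C1 + Integral(x/cos(x), x)


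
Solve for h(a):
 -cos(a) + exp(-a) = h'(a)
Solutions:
 h(a) = C1 - sin(a) - exp(-a)


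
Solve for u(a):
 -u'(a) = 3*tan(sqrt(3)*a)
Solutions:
 u(a) = C1 + sqrt(3)*log(cos(sqrt(3)*a))


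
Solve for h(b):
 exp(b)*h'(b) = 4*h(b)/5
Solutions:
 h(b) = C1*exp(-4*exp(-b)/5)


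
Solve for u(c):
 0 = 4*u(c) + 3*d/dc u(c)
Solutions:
 u(c) = C1*exp(-4*c/3)


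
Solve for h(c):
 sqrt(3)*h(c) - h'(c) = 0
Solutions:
 h(c) = C1*exp(sqrt(3)*c)


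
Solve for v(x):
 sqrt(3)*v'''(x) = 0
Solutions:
 v(x) = C1 + C2*x + C3*x^2


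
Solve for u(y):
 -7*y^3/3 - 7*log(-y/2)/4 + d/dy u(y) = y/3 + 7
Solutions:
 u(y) = C1 + 7*y^4/12 + y^2/6 + 7*y*log(-y)/4 + 7*y*(3 - log(2))/4


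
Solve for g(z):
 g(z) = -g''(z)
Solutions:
 g(z) = C1*sin(z) + C2*cos(z)


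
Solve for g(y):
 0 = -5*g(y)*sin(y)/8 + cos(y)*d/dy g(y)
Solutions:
 g(y) = C1/cos(y)^(5/8)


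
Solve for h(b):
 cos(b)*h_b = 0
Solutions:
 h(b) = C1


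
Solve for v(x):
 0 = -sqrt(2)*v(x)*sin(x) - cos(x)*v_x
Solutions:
 v(x) = C1*cos(x)^(sqrt(2))


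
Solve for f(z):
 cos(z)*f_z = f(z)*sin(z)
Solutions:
 f(z) = C1/cos(z)


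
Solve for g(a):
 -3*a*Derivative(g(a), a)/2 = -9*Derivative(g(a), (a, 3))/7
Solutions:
 g(a) = C1 + Integral(C2*airyai(6^(2/3)*7^(1/3)*a/6) + C3*airybi(6^(2/3)*7^(1/3)*a/6), a)


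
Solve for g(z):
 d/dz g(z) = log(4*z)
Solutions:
 g(z) = C1 + z*log(z) - z + z*log(4)


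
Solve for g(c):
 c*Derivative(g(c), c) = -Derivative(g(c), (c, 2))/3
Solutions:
 g(c) = C1 + C2*erf(sqrt(6)*c/2)


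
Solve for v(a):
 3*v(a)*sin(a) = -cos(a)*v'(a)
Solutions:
 v(a) = C1*cos(a)^3


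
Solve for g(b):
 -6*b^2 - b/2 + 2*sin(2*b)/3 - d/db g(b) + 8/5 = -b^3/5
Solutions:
 g(b) = C1 + b^4/20 - 2*b^3 - b^2/4 + 8*b/5 - cos(2*b)/3


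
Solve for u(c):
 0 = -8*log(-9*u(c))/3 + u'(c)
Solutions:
 -3*Integral(1/(log(-_y) + 2*log(3)), (_y, u(c)))/8 = C1 - c


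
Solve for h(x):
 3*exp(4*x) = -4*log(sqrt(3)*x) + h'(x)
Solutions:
 h(x) = C1 + 4*x*log(x) + 2*x*(-2 + log(3)) + 3*exp(4*x)/4


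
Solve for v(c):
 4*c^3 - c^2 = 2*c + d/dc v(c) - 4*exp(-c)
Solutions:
 v(c) = C1 + c^4 - c^3/3 - c^2 - 4*exp(-c)


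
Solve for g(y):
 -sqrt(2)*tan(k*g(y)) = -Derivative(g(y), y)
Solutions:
 g(y) = Piecewise((-asin(exp(C1*k + sqrt(2)*k*y))/k + pi/k, Ne(k, 0)), (nan, True))
 g(y) = Piecewise((asin(exp(C1*k + sqrt(2)*k*y))/k, Ne(k, 0)), (nan, True))


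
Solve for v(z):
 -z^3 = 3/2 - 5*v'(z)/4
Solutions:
 v(z) = C1 + z^4/5 + 6*z/5


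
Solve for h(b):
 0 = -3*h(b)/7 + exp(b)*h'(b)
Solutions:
 h(b) = C1*exp(-3*exp(-b)/7)


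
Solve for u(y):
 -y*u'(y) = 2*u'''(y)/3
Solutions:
 u(y) = C1 + Integral(C2*airyai(-2^(2/3)*3^(1/3)*y/2) + C3*airybi(-2^(2/3)*3^(1/3)*y/2), y)


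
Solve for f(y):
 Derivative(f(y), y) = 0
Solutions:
 f(y) = C1


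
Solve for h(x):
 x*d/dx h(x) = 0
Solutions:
 h(x) = C1


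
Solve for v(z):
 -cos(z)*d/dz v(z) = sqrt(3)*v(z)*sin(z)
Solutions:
 v(z) = C1*cos(z)^(sqrt(3))


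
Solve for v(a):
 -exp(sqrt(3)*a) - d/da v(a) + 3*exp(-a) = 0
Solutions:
 v(a) = C1 - sqrt(3)*exp(sqrt(3)*a)/3 - 3*exp(-a)


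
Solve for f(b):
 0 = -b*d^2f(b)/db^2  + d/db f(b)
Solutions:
 f(b) = C1 + C2*b^2


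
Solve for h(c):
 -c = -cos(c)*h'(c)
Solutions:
 h(c) = C1 + Integral(c/cos(c), c)


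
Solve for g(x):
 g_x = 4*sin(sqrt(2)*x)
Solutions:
 g(x) = C1 - 2*sqrt(2)*cos(sqrt(2)*x)


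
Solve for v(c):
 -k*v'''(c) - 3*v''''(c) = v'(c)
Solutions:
 v(c) = C1 + C2*exp(-c*(2*2^(1/3)*k^2/(2*k^3 + sqrt(-4*k^6 + (2*k^3 + 243)^2) + 243)^(1/3) + 2*k + 2^(2/3)*(2*k^3 + sqrt(-4*k^6 + (2*k^3 + 243)^2) + 243)^(1/3))/18) + C3*exp(c*(-8*2^(1/3)*k^2/((-1 + sqrt(3)*I)*(2*k^3 + sqrt(-4*k^6 + (2*k^3 + 243)^2) + 243)^(1/3)) - 4*k + 2^(2/3)*(2*k^3 + sqrt(-4*k^6 + (2*k^3 + 243)^2) + 243)^(1/3) - 2^(2/3)*sqrt(3)*I*(2*k^3 + sqrt(-4*k^6 + (2*k^3 + 243)^2) + 243)^(1/3))/36) + C4*exp(c*(8*2^(1/3)*k^2/((1 + sqrt(3)*I)*(2*k^3 + sqrt(-4*k^6 + (2*k^3 + 243)^2) + 243)^(1/3)) - 4*k + 2^(2/3)*(2*k^3 + sqrt(-4*k^6 + (2*k^3 + 243)^2) + 243)^(1/3) + 2^(2/3)*sqrt(3)*I*(2*k^3 + sqrt(-4*k^6 + (2*k^3 + 243)^2) + 243)^(1/3))/36)


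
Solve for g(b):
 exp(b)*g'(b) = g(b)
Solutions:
 g(b) = C1*exp(-exp(-b))


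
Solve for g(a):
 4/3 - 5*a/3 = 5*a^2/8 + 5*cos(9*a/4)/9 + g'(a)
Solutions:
 g(a) = C1 - 5*a^3/24 - 5*a^2/6 + 4*a/3 - 20*sin(9*a/4)/81


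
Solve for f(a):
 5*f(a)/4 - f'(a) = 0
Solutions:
 f(a) = C1*exp(5*a/4)


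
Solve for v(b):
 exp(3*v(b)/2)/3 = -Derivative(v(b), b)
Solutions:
 v(b) = 2*log(1/(C1 + b))/3 + 2*log(2)/3
 v(b) = 2*log(2^(1/3)*(-1 - sqrt(3)*I)*(1/(C1 + b))^(1/3)/2)
 v(b) = 2*log(2^(1/3)*(-1 + sqrt(3)*I)*(1/(C1 + b))^(1/3)/2)


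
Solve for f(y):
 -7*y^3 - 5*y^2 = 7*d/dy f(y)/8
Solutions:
 f(y) = C1 - 2*y^4 - 40*y^3/21


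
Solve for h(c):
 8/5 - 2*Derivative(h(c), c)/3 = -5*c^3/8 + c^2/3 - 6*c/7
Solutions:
 h(c) = C1 + 15*c^4/64 - c^3/6 + 9*c^2/14 + 12*c/5


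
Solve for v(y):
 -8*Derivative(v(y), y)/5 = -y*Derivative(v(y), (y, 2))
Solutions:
 v(y) = C1 + C2*y^(13/5)


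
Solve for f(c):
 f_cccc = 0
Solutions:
 f(c) = C1 + C2*c + C3*c^2 + C4*c^3


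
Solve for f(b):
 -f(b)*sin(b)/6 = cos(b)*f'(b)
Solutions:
 f(b) = C1*cos(b)^(1/6)


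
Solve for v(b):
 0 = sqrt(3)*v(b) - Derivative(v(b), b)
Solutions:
 v(b) = C1*exp(sqrt(3)*b)


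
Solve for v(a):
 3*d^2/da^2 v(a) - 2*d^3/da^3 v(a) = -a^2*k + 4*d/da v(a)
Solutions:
 v(a) = C1 + a^3*k/12 + 3*a^2*k/16 + a*k/32 + (C2*sin(sqrt(23)*a/4) + C3*cos(sqrt(23)*a/4))*exp(3*a/4)


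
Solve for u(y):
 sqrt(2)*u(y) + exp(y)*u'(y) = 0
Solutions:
 u(y) = C1*exp(sqrt(2)*exp(-y))


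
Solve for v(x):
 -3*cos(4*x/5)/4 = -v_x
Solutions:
 v(x) = C1 + 15*sin(4*x/5)/16


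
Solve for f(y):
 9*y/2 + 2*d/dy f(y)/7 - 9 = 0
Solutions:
 f(y) = C1 - 63*y^2/8 + 63*y/2


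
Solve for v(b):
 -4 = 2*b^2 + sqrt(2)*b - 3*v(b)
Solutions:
 v(b) = 2*b^2/3 + sqrt(2)*b/3 + 4/3


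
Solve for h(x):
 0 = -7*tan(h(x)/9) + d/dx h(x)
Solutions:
 h(x) = -9*asin(C1*exp(7*x/9)) + 9*pi
 h(x) = 9*asin(C1*exp(7*x/9))


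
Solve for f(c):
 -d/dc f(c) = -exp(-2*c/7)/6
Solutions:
 f(c) = C1 - 7*exp(-2*c/7)/12


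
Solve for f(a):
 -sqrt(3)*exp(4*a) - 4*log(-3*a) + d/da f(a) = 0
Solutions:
 f(a) = C1 + 4*a*log(-a) + 4*a*(-1 + log(3)) + sqrt(3)*exp(4*a)/4


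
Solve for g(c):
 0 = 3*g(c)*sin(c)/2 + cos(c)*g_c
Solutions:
 g(c) = C1*cos(c)^(3/2)


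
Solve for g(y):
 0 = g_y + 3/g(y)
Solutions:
 g(y) = -sqrt(C1 - 6*y)
 g(y) = sqrt(C1 - 6*y)


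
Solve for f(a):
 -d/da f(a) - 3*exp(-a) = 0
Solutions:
 f(a) = C1 + 3*exp(-a)


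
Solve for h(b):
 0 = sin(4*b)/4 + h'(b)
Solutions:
 h(b) = C1 + cos(4*b)/16


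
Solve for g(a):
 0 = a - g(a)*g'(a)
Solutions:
 g(a) = -sqrt(C1 + a^2)
 g(a) = sqrt(C1 + a^2)


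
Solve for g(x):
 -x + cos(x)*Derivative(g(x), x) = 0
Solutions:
 g(x) = C1 + Integral(x/cos(x), x)


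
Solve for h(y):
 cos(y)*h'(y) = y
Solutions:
 h(y) = C1 + Integral(y/cos(y), y)


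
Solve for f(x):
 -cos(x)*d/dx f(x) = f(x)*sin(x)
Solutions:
 f(x) = C1*cos(x)


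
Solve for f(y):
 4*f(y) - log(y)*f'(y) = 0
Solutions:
 f(y) = C1*exp(4*li(y))


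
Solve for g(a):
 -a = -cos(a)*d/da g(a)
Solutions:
 g(a) = C1 + Integral(a/cos(a), a)


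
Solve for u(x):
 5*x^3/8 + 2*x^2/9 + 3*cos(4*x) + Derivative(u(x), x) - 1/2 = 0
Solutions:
 u(x) = C1 - 5*x^4/32 - 2*x^3/27 + x/2 - 3*sin(4*x)/4


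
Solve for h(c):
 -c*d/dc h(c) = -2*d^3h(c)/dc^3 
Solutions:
 h(c) = C1 + Integral(C2*airyai(2^(2/3)*c/2) + C3*airybi(2^(2/3)*c/2), c)


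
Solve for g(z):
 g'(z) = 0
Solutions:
 g(z) = C1


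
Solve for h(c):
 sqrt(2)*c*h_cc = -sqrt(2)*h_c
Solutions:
 h(c) = C1 + C2*log(c)


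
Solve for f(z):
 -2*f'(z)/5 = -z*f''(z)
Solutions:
 f(z) = C1 + C2*z^(7/5)


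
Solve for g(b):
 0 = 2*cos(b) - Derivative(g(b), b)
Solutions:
 g(b) = C1 + 2*sin(b)


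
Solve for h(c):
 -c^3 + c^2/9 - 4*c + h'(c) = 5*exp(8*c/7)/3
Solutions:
 h(c) = C1 + c^4/4 - c^3/27 + 2*c^2 + 35*exp(8*c/7)/24


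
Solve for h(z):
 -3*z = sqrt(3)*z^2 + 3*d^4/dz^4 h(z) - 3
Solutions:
 h(z) = C1 + C2*z + C3*z^2 + C4*z^3 - sqrt(3)*z^6/1080 - z^5/120 + z^4/24


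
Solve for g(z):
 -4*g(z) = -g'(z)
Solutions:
 g(z) = C1*exp(4*z)


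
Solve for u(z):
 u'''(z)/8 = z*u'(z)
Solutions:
 u(z) = C1 + Integral(C2*airyai(2*z) + C3*airybi(2*z), z)


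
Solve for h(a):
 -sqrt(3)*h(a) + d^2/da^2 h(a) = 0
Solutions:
 h(a) = C1*exp(-3^(1/4)*a) + C2*exp(3^(1/4)*a)


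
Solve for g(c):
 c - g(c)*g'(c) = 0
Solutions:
 g(c) = -sqrt(C1 + c^2)
 g(c) = sqrt(C1 + c^2)


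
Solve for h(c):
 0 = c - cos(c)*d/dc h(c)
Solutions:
 h(c) = C1 + Integral(c/cos(c), c)


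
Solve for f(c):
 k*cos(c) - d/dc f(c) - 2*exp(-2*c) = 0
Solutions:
 f(c) = C1 + k*sin(c) + exp(-2*c)


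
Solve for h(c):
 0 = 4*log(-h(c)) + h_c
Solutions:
 -li(-h(c)) = C1 - 4*c


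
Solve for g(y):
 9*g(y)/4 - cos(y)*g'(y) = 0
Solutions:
 g(y) = C1*(sin(y) + 1)^(9/8)/(sin(y) - 1)^(9/8)


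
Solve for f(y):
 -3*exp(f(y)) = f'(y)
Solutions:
 f(y) = log(1/(C1 + 3*y))


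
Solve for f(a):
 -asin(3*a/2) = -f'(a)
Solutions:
 f(a) = C1 + a*asin(3*a/2) + sqrt(4 - 9*a^2)/3


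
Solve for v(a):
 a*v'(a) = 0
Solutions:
 v(a) = C1


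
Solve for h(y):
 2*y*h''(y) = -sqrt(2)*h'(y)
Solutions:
 h(y) = C1 + C2*y^(1 - sqrt(2)/2)


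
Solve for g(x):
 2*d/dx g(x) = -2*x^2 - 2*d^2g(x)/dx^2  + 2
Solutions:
 g(x) = C1 + C2*exp(-x) - x^3/3 + x^2 - x


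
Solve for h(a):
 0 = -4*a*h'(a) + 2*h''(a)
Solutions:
 h(a) = C1 + C2*erfi(a)


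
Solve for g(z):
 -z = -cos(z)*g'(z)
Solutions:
 g(z) = C1 + Integral(z/cos(z), z)


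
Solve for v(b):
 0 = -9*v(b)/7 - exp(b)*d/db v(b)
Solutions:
 v(b) = C1*exp(9*exp(-b)/7)


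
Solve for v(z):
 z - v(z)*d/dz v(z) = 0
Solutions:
 v(z) = -sqrt(C1 + z^2)
 v(z) = sqrt(C1 + z^2)


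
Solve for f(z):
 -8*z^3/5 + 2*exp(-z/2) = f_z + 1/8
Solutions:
 f(z) = C1 - 2*z^4/5 - z/8 - 4*exp(-z/2)


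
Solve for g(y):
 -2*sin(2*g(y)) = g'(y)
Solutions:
 g(y) = pi - acos((-C1 - exp(8*y))/(C1 - exp(8*y)))/2
 g(y) = acos((-C1 - exp(8*y))/(C1 - exp(8*y)))/2


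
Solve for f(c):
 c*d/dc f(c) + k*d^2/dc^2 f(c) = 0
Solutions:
 f(c) = C1 + C2*sqrt(k)*erf(sqrt(2)*c*sqrt(1/k)/2)


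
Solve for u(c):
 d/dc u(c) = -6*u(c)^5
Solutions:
 u(c) = -I*(1/(C1 + 24*c))^(1/4)
 u(c) = I*(1/(C1 + 24*c))^(1/4)
 u(c) = -(1/(C1 + 24*c))^(1/4)
 u(c) = (1/(C1 + 24*c))^(1/4)


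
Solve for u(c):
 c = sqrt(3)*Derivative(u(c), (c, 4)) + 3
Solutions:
 u(c) = C1 + C2*c + C3*c^2 + C4*c^3 + sqrt(3)*c^5/360 - sqrt(3)*c^4/24


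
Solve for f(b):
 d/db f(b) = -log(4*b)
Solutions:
 f(b) = C1 - b*log(b) - b*log(4) + b


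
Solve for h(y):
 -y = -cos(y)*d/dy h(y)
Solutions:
 h(y) = C1 + Integral(y/cos(y), y)


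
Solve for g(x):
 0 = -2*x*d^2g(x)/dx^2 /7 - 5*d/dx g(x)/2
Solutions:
 g(x) = C1 + C2/x^(31/4)


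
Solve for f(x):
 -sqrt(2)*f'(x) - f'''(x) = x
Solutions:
 f(x) = C1 + C2*sin(2^(1/4)*x) + C3*cos(2^(1/4)*x) - sqrt(2)*x^2/4


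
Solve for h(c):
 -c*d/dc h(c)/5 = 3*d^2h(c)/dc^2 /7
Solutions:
 h(c) = C1 + C2*erf(sqrt(210)*c/30)


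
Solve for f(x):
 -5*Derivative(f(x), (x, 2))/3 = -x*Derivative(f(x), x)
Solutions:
 f(x) = C1 + C2*erfi(sqrt(30)*x/10)


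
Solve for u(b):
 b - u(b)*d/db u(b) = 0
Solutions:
 u(b) = -sqrt(C1 + b^2)
 u(b) = sqrt(C1 + b^2)


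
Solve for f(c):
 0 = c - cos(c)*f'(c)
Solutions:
 f(c) = C1 + Integral(c/cos(c), c)


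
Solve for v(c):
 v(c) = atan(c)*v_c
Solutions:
 v(c) = C1*exp(Integral(1/atan(c), c))


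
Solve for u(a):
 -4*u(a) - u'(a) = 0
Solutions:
 u(a) = C1*exp(-4*a)


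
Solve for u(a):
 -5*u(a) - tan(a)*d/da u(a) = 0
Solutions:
 u(a) = C1/sin(a)^5


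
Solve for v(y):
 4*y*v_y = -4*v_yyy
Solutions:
 v(y) = C1 + Integral(C2*airyai(-y) + C3*airybi(-y), y)


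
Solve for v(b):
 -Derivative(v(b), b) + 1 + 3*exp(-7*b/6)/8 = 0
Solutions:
 v(b) = C1 + b - 9*exp(-7*b/6)/28


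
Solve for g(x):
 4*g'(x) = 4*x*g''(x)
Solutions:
 g(x) = C1 + C2*x^2


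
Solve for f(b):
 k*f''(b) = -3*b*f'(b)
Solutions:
 f(b) = C1 + C2*sqrt(k)*erf(sqrt(6)*b*sqrt(1/k)/2)


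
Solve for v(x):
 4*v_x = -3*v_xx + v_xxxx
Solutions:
 v(x) = C1 + C2*exp(-x*((sqrt(3) + 2)^(-1/3) + (sqrt(3) + 2)^(1/3))/2)*sin(sqrt(3)*x*(-(sqrt(3) + 2)^(1/3) + (sqrt(3) + 2)^(-1/3))/2) + C3*exp(-x*((sqrt(3) + 2)^(-1/3) + (sqrt(3) + 2)^(1/3))/2)*cos(sqrt(3)*x*(-(sqrt(3) + 2)^(1/3) + (sqrt(3) + 2)^(-1/3))/2) + C4*exp(x*((sqrt(3) + 2)^(-1/3) + (sqrt(3) + 2)^(1/3)))


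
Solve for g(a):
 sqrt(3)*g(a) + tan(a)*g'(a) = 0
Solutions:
 g(a) = C1/sin(a)^(sqrt(3))


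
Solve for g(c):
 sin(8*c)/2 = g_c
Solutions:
 g(c) = C1 - cos(8*c)/16


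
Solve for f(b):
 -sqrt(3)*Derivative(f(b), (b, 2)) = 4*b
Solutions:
 f(b) = C1 + C2*b - 2*sqrt(3)*b^3/9


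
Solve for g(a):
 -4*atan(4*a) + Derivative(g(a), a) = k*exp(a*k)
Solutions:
 g(a) = C1 + 4*a*atan(4*a) + k*Piecewise((exp(a*k)/k, Ne(k, 0)), (a, True)) - log(16*a^2 + 1)/2


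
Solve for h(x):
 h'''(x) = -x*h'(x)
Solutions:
 h(x) = C1 + Integral(C2*airyai(-x) + C3*airybi(-x), x)


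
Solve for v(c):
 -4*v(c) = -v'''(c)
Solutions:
 v(c) = C3*exp(2^(2/3)*c) + (C1*sin(2^(2/3)*sqrt(3)*c/2) + C2*cos(2^(2/3)*sqrt(3)*c/2))*exp(-2^(2/3)*c/2)


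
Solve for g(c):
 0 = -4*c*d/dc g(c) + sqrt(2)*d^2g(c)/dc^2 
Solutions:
 g(c) = C1 + C2*erfi(2^(1/4)*c)


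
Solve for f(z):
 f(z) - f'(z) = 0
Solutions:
 f(z) = C1*exp(z)


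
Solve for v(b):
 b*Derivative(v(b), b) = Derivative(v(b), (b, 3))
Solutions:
 v(b) = C1 + Integral(C2*airyai(b) + C3*airybi(b), b)


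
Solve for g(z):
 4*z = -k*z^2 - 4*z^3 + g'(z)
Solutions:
 g(z) = C1 + k*z^3/3 + z^4 + 2*z^2


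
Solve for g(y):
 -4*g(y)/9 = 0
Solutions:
 g(y) = 0


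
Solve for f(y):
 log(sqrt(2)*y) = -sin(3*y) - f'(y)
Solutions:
 f(y) = C1 - y*log(y) - y*log(2)/2 + y + cos(3*y)/3


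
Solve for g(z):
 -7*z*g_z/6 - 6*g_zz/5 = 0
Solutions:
 g(z) = C1 + C2*erf(sqrt(70)*z/12)


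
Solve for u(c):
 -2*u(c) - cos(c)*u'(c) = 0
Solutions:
 u(c) = C1*(sin(c) - 1)/(sin(c) + 1)


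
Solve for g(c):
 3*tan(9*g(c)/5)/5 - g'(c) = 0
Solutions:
 g(c) = -5*asin(C1*exp(27*c/25))/9 + 5*pi/9
 g(c) = 5*asin(C1*exp(27*c/25))/9


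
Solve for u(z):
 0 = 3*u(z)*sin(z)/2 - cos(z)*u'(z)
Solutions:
 u(z) = C1/cos(z)^(3/2)


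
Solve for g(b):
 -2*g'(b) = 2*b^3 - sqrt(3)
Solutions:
 g(b) = C1 - b^4/4 + sqrt(3)*b/2


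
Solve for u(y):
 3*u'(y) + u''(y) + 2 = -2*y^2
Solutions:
 u(y) = C1 + C2*exp(-3*y) - 2*y^3/9 + 2*y^2/9 - 22*y/27


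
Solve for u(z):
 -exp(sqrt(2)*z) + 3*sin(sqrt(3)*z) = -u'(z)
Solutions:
 u(z) = C1 + sqrt(2)*exp(sqrt(2)*z)/2 + sqrt(3)*cos(sqrt(3)*z)


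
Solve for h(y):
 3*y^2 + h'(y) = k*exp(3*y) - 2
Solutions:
 h(y) = C1 + k*exp(3*y)/3 - y^3 - 2*y


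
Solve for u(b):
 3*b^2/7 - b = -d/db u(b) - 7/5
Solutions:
 u(b) = C1 - b^3/7 + b^2/2 - 7*b/5


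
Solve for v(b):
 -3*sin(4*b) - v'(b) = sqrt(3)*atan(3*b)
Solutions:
 v(b) = C1 - sqrt(3)*(b*atan(3*b) - log(9*b^2 + 1)/6) + 3*cos(4*b)/4


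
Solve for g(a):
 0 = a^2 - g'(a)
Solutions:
 g(a) = C1 + a^3/3


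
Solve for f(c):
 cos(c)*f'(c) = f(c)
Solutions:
 f(c) = C1*sqrt(sin(c) + 1)/sqrt(sin(c) - 1)


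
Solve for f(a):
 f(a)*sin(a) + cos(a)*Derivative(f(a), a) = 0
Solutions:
 f(a) = C1*cos(a)


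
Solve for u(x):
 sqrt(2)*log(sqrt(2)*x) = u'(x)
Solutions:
 u(x) = C1 + sqrt(2)*x*log(x) - sqrt(2)*x + sqrt(2)*x*log(2)/2


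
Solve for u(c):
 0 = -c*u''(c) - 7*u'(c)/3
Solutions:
 u(c) = C1 + C2/c^(4/3)


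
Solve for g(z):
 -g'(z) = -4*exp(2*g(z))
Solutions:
 g(z) = log(-sqrt(-1/(C1 + 4*z))) - log(2)/2
 g(z) = log(-1/(C1 + 4*z))/2 - log(2)/2


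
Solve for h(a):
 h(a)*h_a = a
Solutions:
 h(a) = -sqrt(C1 + a^2)
 h(a) = sqrt(C1 + a^2)


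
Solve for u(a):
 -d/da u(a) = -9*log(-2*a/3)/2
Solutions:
 u(a) = C1 + 9*a*log(-a)/2 + 9*a*(-log(3) - 1 + log(2))/2


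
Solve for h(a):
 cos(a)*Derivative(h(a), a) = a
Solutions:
 h(a) = C1 + Integral(a/cos(a), a)


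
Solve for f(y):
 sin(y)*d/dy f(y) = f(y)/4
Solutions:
 f(y) = C1*(cos(y) - 1)^(1/8)/(cos(y) + 1)^(1/8)


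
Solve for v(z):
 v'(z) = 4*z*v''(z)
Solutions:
 v(z) = C1 + C2*z^(5/4)


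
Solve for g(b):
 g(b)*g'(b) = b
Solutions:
 g(b) = -sqrt(C1 + b^2)
 g(b) = sqrt(C1 + b^2)


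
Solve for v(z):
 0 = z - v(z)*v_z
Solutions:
 v(z) = -sqrt(C1 + z^2)
 v(z) = sqrt(C1 + z^2)


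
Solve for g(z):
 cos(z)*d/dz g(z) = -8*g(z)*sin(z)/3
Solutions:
 g(z) = C1*cos(z)^(8/3)


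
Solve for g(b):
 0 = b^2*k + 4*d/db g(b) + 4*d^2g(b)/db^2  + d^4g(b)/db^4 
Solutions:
 g(b) = C1 + C2*exp(-6^(1/3)*b*(-(9 + sqrt(129))^(1/3) + 2*6^(1/3)/(9 + sqrt(129))^(1/3))/6)*sin(2^(1/3)*3^(1/6)*b*(2^(1/3)/(9 + sqrt(129))^(1/3) + 3^(2/3)*(9 + sqrt(129))^(1/3)/6)) + C3*exp(-6^(1/3)*b*(-(9 + sqrt(129))^(1/3) + 2*6^(1/3)/(9 + sqrt(129))^(1/3))/6)*cos(2^(1/3)*3^(1/6)*b*(2^(1/3)/(9 + sqrt(129))^(1/3) + 3^(2/3)*(9 + sqrt(129))^(1/3)/6)) + C4*exp(6^(1/3)*b*(-(9 + sqrt(129))^(1/3) + 2*6^(1/3)/(9 + sqrt(129))^(1/3))/3) - b^3*k/12 + b^2*k/4 - b*k/2


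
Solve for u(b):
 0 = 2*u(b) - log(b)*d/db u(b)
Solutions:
 u(b) = C1*exp(2*li(b))


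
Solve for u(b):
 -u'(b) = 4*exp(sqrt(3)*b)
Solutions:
 u(b) = C1 - 4*sqrt(3)*exp(sqrt(3)*b)/3


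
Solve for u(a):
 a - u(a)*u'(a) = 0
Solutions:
 u(a) = -sqrt(C1 + a^2)
 u(a) = sqrt(C1 + a^2)


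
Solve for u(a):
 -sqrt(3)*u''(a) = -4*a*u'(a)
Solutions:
 u(a) = C1 + C2*erfi(sqrt(2)*3^(3/4)*a/3)


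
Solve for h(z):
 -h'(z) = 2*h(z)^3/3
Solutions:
 h(z) = -sqrt(6)*sqrt(-1/(C1 - 2*z))/2
 h(z) = sqrt(6)*sqrt(-1/(C1 - 2*z))/2


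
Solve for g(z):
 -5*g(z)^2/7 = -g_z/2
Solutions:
 g(z) = -7/(C1 + 10*z)


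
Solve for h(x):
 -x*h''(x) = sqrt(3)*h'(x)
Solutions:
 h(x) = C1 + C2*x^(1 - sqrt(3))


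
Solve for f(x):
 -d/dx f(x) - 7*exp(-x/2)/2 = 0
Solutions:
 f(x) = C1 + 7*exp(-x/2)


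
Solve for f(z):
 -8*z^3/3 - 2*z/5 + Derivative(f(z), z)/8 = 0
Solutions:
 f(z) = C1 + 16*z^4/3 + 8*z^2/5


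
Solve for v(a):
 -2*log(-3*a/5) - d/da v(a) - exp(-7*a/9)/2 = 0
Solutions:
 v(a) = C1 - 2*a*log(-a) + 2*a*(-log(3) + 1 + log(5)) + 9*exp(-7*a/9)/14


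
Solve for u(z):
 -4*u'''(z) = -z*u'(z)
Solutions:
 u(z) = C1 + Integral(C2*airyai(2^(1/3)*z/2) + C3*airybi(2^(1/3)*z/2), z)


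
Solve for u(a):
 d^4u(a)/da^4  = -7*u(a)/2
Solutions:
 u(a) = (C1*sin(14^(1/4)*a/2) + C2*cos(14^(1/4)*a/2))*exp(-14^(1/4)*a/2) + (C3*sin(14^(1/4)*a/2) + C4*cos(14^(1/4)*a/2))*exp(14^(1/4)*a/2)


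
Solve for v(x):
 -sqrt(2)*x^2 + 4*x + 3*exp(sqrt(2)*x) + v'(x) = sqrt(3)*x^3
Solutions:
 v(x) = C1 + sqrt(3)*x^4/4 + sqrt(2)*x^3/3 - 2*x^2 - 3*sqrt(2)*exp(sqrt(2)*x)/2


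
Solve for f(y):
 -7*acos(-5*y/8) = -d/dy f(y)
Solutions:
 f(y) = C1 + 7*y*acos(-5*y/8) + 7*sqrt(64 - 25*y^2)/5


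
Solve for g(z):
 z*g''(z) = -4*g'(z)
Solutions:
 g(z) = C1 + C2/z^3


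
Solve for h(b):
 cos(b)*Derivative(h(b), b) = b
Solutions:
 h(b) = C1 + Integral(b/cos(b), b)


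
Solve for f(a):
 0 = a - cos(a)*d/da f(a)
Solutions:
 f(a) = C1 + Integral(a/cos(a), a)


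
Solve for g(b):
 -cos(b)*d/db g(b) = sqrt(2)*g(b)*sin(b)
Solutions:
 g(b) = C1*cos(b)^(sqrt(2))


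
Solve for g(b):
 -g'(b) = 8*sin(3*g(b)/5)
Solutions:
 8*b + 5*log(cos(3*g(b)/5) - 1)/6 - 5*log(cos(3*g(b)/5) + 1)/6 = C1


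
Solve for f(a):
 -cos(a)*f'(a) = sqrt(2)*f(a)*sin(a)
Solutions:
 f(a) = C1*cos(a)^(sqrt(2))


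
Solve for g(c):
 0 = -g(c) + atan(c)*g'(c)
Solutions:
 g(c) = C1*exp(Integral(1/atan(c), c))


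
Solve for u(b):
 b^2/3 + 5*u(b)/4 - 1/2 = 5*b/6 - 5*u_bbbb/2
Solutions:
 u(b) = -4*b^2/15 + 2*b/3 + (C1*sin(2^(1/4)*b/2) + C2*cos(2^(1/4)*b/2))*exp(-2^(1/4)*b/2) + (C3*sin(2^(1/4)*b/2) + C4*cos(2^(1/4)*b/2))*exp(2^(1/4)*b/2) + 2/5


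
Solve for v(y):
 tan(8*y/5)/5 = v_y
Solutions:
 v(y) = C1 - log(cos(8*y/5))/8


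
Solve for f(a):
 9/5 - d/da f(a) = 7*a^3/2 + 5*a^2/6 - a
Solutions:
 f(a) = C1 - 7*a^4/8 - 5*a^3/18 + a^2/2 + 9*a/5


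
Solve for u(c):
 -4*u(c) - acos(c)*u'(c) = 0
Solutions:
 u(c) = C1*exp(-4*Integral(1/acos(c), c))


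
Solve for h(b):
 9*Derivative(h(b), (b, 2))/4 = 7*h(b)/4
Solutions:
 h(b) = C1*exp(-sqrt(7)*b/3) + C2*exp(sqrt(7)*b/3)


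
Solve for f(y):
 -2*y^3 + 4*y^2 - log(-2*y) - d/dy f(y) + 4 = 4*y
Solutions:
 f(y) = C1 - y^4/2 + 4*y^3/3 - 2*y^2 - y*log(-y) + y*(5 - log(2))


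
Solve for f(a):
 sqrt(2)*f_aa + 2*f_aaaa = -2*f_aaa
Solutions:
 f(a) = C1 + C2*a + (C3*sin(a*sqrt(-1 + 2*sqrt(2))/2) + C4*cos(a*sqrt(-1 + 2*sqrt(2))/2))*exp(-a/2)


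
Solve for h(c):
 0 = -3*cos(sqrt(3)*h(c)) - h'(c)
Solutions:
 h(c) = sqrt(3)*(pi - asin((exp(2*sqrt(3)*C1) + exp(6*sqrt(3)*c))/(exp(2*sqrt(3)*C1) - exp(6*sqrt(3)*c))))/3
 h(c) = sqrt(3)*asin((exp(2*sqrt(3)*C1) + exp(6*sqrt(3)*c))/(exp(2*sqrt(3)*C1) - exp(6*sqrt(3)*c)))/3


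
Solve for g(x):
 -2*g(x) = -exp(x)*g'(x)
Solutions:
 g(x) = C1*exp(-2*exp(-x))


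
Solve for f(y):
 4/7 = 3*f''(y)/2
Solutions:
 f(y) = C1 + C2*y + 4*y^2/21


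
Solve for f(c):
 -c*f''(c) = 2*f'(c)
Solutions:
 f(c) = C1 + C2/c


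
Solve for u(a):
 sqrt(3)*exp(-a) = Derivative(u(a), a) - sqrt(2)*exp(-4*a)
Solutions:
 u(a) = C1 - sqrt(3)*exp(-a) - sqrt(2)*exp(-4*a)/4


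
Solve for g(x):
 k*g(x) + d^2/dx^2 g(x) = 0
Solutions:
 g(x) = C1*exp(-x*sqrt(-k)) + C2*exp(x*sqrt(-k))


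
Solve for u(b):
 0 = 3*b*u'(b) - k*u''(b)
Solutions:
 u(b) = C1 + C2*erf(sqrt(6)*b*sqrt(-1/k)/2)/sqrt(-1/k)


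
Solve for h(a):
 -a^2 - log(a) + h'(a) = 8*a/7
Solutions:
 h(a) = C1 + a^3/3 + 4*a^2/7 + a*log(a) - a


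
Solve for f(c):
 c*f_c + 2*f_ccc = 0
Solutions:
 f(c) = C1 + Integral(C2*airyai(-2^(2/3)*c/2) + C3*airybi(-2^(2/3)*c/2), c)


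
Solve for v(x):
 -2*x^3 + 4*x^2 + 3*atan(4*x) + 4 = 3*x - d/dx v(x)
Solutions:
 v(x) = C1 + x^4/2 - 4*x^3/3 + 3*x^2/2 - 3*x*atan(4*x) - 4*x + 3*log(16*x^2 + 1)/8


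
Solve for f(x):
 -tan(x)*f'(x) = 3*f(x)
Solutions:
 f(x) = C1/sin(x)^3


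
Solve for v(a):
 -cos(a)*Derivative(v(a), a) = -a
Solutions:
 v(a) = C1 + Integral(a/cos(a), a)


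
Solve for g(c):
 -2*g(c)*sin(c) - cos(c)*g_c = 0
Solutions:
 g(c) = C1*cos(c)^2


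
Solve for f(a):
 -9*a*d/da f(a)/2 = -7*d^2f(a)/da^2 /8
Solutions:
 f(a) = C1 + C2*erfi(3*sqrt(14)*a/7)


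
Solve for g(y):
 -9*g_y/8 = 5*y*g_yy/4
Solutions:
 g(y) = C1 + C2*y^(1/10)


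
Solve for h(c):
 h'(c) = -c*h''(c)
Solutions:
 h(c) = C1 + C2*log(c)


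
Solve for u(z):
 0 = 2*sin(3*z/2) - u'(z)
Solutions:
 u(z) = C1 - 4*cos(3*z/2)/3


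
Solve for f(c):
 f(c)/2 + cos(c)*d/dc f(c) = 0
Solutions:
 f(c) = C1*(sin(c) - 1)^(1/4)/(sin(c) + 1)^(1/4)


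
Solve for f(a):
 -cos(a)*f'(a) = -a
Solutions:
 f(a) = C1 + Integral(a/cos(a), a)


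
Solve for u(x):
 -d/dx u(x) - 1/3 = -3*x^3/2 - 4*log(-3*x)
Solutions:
 u(x) = C1 + 3*x^4/8 + 4*x*log(-x) + x*(-13/3 + 4*log(3))


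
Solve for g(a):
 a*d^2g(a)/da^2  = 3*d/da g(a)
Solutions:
 g(a) = C1 + C2*a^4


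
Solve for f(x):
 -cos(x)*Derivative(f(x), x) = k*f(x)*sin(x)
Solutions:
 f(x) = C1*exp(k*log(cos(x)))


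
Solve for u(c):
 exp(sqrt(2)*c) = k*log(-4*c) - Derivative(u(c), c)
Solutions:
 u(c) = C1 + c*k*log(-c) + c*k*(-1 + 2*log(2)) - sqrt(2)*exp(sqrt(2)*c)/2


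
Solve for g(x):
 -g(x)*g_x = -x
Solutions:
 g(x) = -sqrt(C1 + x^2)
 g(x) = sqrt(C1 + x^2)


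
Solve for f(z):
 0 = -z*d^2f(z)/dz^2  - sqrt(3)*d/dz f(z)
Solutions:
 f(z) = C1 + C2*z^(1 - sqrt(3))


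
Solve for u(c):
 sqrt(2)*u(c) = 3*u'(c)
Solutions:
 u(c) = C1*exp(sqrt(2)*c/3)


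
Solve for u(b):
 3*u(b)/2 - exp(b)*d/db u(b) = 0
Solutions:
 u(b) = C1*exp(-3*exp(-b)/2)


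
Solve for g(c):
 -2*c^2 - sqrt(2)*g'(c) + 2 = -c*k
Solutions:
 g(c) = C1 - sqrt(2)*c^3/3 + sqrt(2)*c^2*k/4 + sqrt(2)*c


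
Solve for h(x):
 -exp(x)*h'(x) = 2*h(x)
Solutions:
 h(x) = C1*exp(2*exp(-x))


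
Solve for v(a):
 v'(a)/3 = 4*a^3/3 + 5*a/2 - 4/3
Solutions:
 v(a) = C1 + a^4 + 15*a^2/4 - 4*a


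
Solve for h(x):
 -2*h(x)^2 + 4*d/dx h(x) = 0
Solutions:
 h(x) = -2/(C1 + x)


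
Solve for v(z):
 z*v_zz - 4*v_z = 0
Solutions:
 v(z) = C1 + C2*z^5


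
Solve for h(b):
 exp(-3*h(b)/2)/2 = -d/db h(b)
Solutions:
 h(b) = 2*log(C1 - 3*b/4)/3
 h(b) = 2*log((-6^(1/3) - 2^(1/3)*3^(5/6)*I)*(C1 - b)^(1/3)/4)
 h(b) = 2*log((-6^(1/3) + 2^(1/3)*3^(5/6)*I)*(C1 - b)^(1/3)/4)


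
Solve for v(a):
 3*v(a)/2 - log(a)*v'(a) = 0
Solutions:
 v(a) = C1*exp(3*li(a)/2)


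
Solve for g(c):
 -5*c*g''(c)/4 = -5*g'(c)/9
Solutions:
 g(c) = C1 + C2*c^(13/9)


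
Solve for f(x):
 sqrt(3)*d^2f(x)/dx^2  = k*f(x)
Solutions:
 f(x) = C1*exp(-3^(3/4)*sqrt(k)*x/3) + C2*exp(3^(3/4)*sqrt(k)*x/3)


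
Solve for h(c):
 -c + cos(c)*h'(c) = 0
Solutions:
 h(c) = C1 + Integral(c/cos(c), c)


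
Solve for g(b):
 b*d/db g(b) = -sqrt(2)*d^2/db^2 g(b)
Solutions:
 g(b) = C1 + C2*erf(2^(1/4)*b/2)


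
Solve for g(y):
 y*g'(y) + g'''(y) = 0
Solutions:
 g(y) = C1 + Integral(C2*airyai(-y) + C3*airybi(-y), y)


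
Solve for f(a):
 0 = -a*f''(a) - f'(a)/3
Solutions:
 f(a) = C1 + C2*a^(2/3)


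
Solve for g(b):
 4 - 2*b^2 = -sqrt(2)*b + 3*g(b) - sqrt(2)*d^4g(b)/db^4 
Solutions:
 g(b) = C1*exp(-2^(7/8)*3^(1/4)*b/2) + C2*exp(2^(7/8)*3^(1/4)*b/2) + C3*sin(2^(7/8)*3^(1/4)*b/2) + C4*cos(2^(7/8)*3^(1/4)*b/2) - 2*b^2/3 + sqrt(2)*b/3 + 4/3


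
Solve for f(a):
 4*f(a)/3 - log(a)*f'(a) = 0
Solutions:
 f(a) = C1*exp(4*li(a)/3)


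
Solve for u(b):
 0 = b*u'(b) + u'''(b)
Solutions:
 u(b) = C1 + Integral(C2*airyai(-b) + C3*airybi(-b), b)


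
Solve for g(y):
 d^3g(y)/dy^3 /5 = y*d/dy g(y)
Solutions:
 g(y) = C1 + Integral(C2*airyai(5^(1/3)*y) + C3*airybi(5^(1/3)*y), y)


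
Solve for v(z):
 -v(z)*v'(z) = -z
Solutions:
 v(z) = -sqrt(C1 + z^2)
 v(z) = sqrt(C1 + z^2)


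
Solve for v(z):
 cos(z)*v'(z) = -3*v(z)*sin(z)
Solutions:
 v(z) = C1*cos(z)^3


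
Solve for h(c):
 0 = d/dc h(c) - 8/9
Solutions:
 h(c) = C1 + 8*c/9


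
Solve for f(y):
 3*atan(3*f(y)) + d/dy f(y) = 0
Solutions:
 Integral(1/atan(3*_y), (_y, f(y))) = C1 - 3*y


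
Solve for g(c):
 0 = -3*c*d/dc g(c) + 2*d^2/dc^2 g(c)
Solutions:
 g(c) = C1 + C2*erfi(sqrt(3)*c/2)


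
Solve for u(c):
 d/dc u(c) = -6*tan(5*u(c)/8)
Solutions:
 u(c) = -8*asin(C1*exp(-15*c/4))/5 + 8*pi/5
 u(c) = 8*asin(C1*exp(-15*c/4))/5


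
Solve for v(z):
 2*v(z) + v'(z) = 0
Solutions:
 v(z) = C1*exp(-2*z)


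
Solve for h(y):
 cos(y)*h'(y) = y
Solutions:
 h(y) = C1 + Integral(y/cos(y), y)


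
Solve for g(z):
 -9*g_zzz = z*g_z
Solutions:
 g(z) = C1 + Integral(C2*airyai(-3^(1/3)*z/3) + C3*airybi(-3^(1/3)*z/3), z)


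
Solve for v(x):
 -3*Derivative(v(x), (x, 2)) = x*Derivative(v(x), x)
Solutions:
 v(x) = C1 + C2*erf(sqrt(6)*x/6)


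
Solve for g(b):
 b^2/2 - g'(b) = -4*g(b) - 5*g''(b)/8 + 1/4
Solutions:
 g(b) = -b^2/8 - b/16 + (C1*sin(12*b/5) + C2*cos(12*b/5))*exp(4*b/5) + 11/128


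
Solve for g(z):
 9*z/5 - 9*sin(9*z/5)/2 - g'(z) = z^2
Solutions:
 g(z) = C1 - z^3/3 + 9*z^2/10 + 5*cos(9*z/5)/2


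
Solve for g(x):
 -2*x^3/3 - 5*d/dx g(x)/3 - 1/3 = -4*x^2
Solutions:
 g(x) = C1 - x^4/10 + 4*x^3/5 - x/5


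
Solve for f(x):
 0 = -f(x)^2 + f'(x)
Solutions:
 f(x) = -1/(C1 + x)


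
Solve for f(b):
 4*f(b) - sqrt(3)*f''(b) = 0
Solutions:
 f(b) = C1*exp(-2*3^(3/4)*b/3) + C2*exp(2*3^(3/4)*b/3)


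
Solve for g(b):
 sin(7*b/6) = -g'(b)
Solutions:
 g(b) = C1 + 6*cos(7*b/6)/7


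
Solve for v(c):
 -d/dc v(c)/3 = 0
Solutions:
 v(c) = C1


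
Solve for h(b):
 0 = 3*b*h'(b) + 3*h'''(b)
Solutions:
 h(b) = C1 + Integral(C2*airyai(-b) + C3*airybi(-b), b)


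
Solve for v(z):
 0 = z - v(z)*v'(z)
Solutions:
 v(z) = -sqrt(C1 + z^2)
 v(z) = sqrt(C1 + z^2)


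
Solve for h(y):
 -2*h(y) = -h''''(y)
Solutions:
 h(y) = C1*exp(-2^(1/4)*y) + C2*exp(2^(1/4)*y) + C3*sin(2^(1/4)*y) + C4*cos(2^(1/4)*y)
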